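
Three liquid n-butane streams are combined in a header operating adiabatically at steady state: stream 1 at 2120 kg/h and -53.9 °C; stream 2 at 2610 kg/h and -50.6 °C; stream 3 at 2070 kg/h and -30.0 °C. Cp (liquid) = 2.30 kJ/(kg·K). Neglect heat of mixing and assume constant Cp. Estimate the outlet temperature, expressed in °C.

T_out = -45.4 °C

Adiabatic, steady state ⇒ Σ ṁᵢCp,ᵢ(T_out − Tᵢ) = 0
Σ ṁᵢCp,ᵢTᵢ = 2120×2.30×-53.9 + 2610×2.30×-50.6 + 2070×2.30×-30.0 = -709400
Σ ṁᵢCp,ᵢ = 2120×2.30 + 2610×2.30 + 2070×2.30 = 15640
T_out = -709400 / 15640 = -45.358 °C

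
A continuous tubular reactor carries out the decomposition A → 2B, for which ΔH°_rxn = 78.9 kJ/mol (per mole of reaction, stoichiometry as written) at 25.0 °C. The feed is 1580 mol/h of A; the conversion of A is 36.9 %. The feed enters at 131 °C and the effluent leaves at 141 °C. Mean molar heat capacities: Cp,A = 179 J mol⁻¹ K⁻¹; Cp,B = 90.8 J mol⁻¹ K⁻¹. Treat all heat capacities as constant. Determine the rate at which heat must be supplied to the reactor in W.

Q_in = 13600 W

Extent of reaction ξ = 0.369 × 1580 = 583.02 mol/h
Reaction term: ξ·ΔH°_rxn = 583.02 × 78.9 = 46000 kJ/h
Sensible, feed 131→25 °C: -29979 kJ/h
Outlet flows (mol/h): A 996.98, B 1166
Sensible, products 25→141 °C: 32983 kJ/h
Q = ΔH = 49004 kJ/h = 13.612 kW
Heat supplied = 13612 W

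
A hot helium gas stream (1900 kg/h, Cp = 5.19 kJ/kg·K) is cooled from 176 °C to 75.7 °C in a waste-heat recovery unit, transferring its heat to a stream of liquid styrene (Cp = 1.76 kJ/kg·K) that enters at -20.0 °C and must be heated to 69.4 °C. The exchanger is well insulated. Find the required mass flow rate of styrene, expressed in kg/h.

ṁ_c = 6290 kg/h

Heat released by hot stream: Q = 1900 × 5.19 × (176 − 75.7) = 989060 kJ/h
Energy balance on cold side (adiabatic exchanger): Q = ṁ_c·Cp_c·(T_c,out − T_c,in)
ṁ_c = 989060 / [1.76 × (69.4 − -20.0)] = 6286 kg/h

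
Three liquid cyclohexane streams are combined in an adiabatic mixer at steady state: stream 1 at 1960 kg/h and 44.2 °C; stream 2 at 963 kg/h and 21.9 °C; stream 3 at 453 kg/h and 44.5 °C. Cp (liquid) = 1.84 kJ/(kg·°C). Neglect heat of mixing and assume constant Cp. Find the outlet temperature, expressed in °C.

Adiabatic, steady state ⇒ Σ ṁᵢCp,ᵢ(T_out − Tᵢ) = 0
Σ ṁᵢCp,ᵢTᵢ = 1960×1.84×44.2 + 963×1.84×21.9 + 453×1.84×44.5 = 235300
Σ ṁᵢCp,ᵢ = 1960×1.84 + 963×1.84 + 453×1.84 = 6211.8
T_out = 235300 / 6211.8 = 37.879 °C

T_out = 37.9 °C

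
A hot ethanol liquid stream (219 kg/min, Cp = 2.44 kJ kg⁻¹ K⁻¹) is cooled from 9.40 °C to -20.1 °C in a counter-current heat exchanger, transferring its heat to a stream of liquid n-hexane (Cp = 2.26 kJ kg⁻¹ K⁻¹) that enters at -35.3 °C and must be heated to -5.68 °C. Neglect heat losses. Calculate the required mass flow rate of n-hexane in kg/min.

Heat released by hot stream: Q = 219 × 2.44 × (9.40 − -20.1) = 15764 kJ/min
Energy balance on cold side (adiabatic exchanger): Q = ṁ_c·Cp_c·(T_c,out − T_c,in)
ṁ_c = 15764 / [2.26 × (-5.68 − -35.3)] = 235.48 kg/min

ṁ_c = 235 kg/min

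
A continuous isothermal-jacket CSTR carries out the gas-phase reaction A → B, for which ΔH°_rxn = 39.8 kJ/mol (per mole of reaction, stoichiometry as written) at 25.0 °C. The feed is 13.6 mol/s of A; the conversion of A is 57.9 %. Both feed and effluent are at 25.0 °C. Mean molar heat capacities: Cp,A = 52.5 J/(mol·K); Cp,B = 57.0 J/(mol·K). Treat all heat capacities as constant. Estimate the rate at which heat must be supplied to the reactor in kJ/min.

Q_in = 18800 kJ/min

Extent of reaction ξ = 0.579 × 13.6 = 7.8744 mol/s
Reaction term: ξ·ΔH°_rxn = 7.8744 × 39.8 = 313.4 kJ/s
Q = ΔH = 313.4 kJ/s = 313.4 kW
Heat supplied = 18804 kJ/min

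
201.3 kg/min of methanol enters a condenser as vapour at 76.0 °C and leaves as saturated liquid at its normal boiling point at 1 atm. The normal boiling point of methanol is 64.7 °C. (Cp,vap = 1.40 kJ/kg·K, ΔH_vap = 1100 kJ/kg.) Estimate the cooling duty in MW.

vapour 76.0→64.7 °C: -15.82 kJ/kg
condensation at 64.7 °C: -1100 kJ/kg
Δh = -15.82 + -1100 = -1115.8 kJ/kg
Q = ṁ·Δh = 201.3 kg/min × -1115.8 kJ/kg = -224610 kJ/min
|Q| = 3743.6 kW = 3.7436 MW

Q_c = 3.74 MW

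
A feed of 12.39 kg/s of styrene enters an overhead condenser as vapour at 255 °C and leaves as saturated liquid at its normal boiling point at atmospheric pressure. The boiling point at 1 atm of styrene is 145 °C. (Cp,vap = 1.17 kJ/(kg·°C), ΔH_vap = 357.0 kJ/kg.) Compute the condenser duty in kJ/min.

vapour 255→145 °C: -128.7 kJ/kg
condensation at 145 °C: -357 kJ/kg
Δh = -128.7 + -357 = -485.7 kJ/kg
Q = ṁ·Δh = 12.39 kg/s × -485.7 kJ/kg = -6017.8 kJ/s
|Q| = 6017.8 kW = 361070 kJ/min

Q_c = 361000 kJ/min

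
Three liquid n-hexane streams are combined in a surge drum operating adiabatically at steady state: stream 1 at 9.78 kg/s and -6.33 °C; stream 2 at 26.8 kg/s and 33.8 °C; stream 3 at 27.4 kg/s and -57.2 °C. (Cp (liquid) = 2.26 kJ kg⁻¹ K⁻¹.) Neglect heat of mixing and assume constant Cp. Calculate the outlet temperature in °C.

T_out = -11.3 °C

Adiabatic, steady state ⇒ Σ ṁᵢCp,ᵢ(T_out − Tᵢ) = 0
Σ ṁᵢCp,ᵢTᵢ = 9.78×2.26×-6.33 + 26.8×2.26×33.8 + 27.4×2.26×-57.2 = -1634.8
Σ ṁᵢCp,ᵢ = 9.78×2.26 + 26.8×2.26 + 27.4×2.26 = 144.59
T_out = -1634.8 / 144.59 = -11.306 °C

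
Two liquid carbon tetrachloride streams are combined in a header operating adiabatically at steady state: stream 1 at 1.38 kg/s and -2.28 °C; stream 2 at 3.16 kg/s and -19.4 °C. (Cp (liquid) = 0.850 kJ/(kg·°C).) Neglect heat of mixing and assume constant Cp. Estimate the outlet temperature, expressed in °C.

No heat crosses the boundary, so H_out = H_in.
Σ ṁᵢCp,ᵢTᵢ = 1.38×0.850×-2.28 + 3.16×0.850×-19.4 = -54.783
Σ ṁᵢCp,ᵢ = 1.38×0.850 + 3.16×0.850 = 3.859
T_out = -54.783 / 3.859 = -14.196 °C

T_out = -14.2 °C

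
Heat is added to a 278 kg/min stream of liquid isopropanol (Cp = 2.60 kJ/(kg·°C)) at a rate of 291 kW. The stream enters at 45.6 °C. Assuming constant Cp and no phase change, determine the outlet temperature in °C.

T_out = 69.8 °C

Q = 291 kW = 17460 kJ/min
ΔT = Q/(ṁ·Cp) = 17460/(278×2.60) = 24.156 K
T_out = 45.6 + 24.156 = 69.756 °C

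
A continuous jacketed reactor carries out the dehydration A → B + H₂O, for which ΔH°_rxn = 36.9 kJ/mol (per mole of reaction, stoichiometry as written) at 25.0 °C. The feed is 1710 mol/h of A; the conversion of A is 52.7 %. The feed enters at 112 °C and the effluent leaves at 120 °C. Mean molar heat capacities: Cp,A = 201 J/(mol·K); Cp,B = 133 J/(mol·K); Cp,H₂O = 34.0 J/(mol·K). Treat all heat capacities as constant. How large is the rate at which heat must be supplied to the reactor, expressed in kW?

Q_in = 9.19 kW

Extent of reaction ξ = 0.527 × 1710 = 901.17 mol/h
Reaction term: ξ·ΔH°_rxn = 901.17 × 36.9 = 33253 kJ/h
Sensible, feed 112→25 °C: -29903 kJ/h
Outlet flows (mol/h): A 808.83, B 901.17, H₂O 901.17
Sensible, products 25→120 °C: 29742 kJ/h
Q = ΔH = 33092 kJ/h = 9.1922 kW
Heat supplied = 9.1922 kW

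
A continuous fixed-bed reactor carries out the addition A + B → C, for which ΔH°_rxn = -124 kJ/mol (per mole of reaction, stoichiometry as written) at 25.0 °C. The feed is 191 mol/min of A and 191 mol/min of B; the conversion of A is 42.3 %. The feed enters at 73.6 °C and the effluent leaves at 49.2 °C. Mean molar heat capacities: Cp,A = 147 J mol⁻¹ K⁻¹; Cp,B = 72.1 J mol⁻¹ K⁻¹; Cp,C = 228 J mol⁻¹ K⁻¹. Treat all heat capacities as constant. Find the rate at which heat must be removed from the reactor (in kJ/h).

Q_out = 661000 kJ/h

Extent of reaction ξ = 0.423 × 191 = 80.793 mol/min
Reaction term: ξ·ΔH°_rxn = 80.793 × -124 = -10018 kJ/min
Sensible, feed 73.6→25 °C: -2033.8 kJ/min
Outlet flows (mol/min): A 110.21, B 110.21, C 80.793
Sensible, products 25→49.2 °C: 1030.1 kJ/min
Q = ΔH = -11022 kJ/min = -183.7 kW
Heat removed = 661320 kJ/h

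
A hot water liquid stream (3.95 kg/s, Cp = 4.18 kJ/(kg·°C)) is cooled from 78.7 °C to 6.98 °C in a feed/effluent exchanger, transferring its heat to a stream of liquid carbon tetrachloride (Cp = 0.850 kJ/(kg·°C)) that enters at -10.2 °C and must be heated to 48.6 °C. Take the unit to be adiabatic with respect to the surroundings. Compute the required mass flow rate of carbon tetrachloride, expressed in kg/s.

Heat released by hot stream: Q = 3.95 × 4.18 × (78.7 − 6.98) = 1184.2 kJ/s
Energy balance on cold side (adiabatic exchanger): Q = ṁ_c·Cp_c·(T_c,out − T_c,in)
ṁ_c = 1184.2 / [0.850 × (48.6 − -10.2)] = 23.693 kg/s

ṁ_c = 23.7 kg/s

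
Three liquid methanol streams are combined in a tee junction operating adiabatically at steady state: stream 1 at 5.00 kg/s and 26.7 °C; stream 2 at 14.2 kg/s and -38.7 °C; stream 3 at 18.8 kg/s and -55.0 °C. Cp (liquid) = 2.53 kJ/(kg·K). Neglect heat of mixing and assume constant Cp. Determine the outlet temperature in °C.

T_out = -38.2 °C

No heat crosses the boundary, so H_out = H_in.
Σ ṁᵢCp,ᵢTᵢ = 5.00×2.53×26.7 + 14.2×2.53×-38.7 + 18.8×2.53×-55.0 = -3668.6
Σ ṁᵢCp,ᵢ = 5.00×2.53 + 14.2×2.53 + 18.8×2.53 = 96.14
T_out = -3668.6 / 96.14 = -38.159 °C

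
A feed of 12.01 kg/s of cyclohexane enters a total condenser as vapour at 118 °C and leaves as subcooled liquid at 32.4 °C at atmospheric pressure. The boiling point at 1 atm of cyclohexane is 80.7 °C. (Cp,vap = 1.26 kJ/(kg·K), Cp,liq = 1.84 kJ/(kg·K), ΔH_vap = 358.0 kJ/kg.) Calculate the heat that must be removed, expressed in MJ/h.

Q_c = 21400 MJ/h

vapour 118→80.7 °C: -46.998 kJ/kg
condensation at 80.7 °C: -358 kJ/kg
liquid 80.7→32.4 °C: -88.872 kJ/kg
Δh = -46.998 + -358 + -88.872 = -493.87 kJ/kg
Q = ṁ·Δh = 12.01 kg/s × -493.87 kJ/kg = -5931.4 kJ/s
|Q| = 5931.4 kW = 21353 MJ/h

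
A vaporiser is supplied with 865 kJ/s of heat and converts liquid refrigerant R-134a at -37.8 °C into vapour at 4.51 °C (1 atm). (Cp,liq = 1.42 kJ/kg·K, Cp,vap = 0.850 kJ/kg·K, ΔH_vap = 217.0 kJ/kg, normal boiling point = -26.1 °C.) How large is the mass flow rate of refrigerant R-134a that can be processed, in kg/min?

Δh = 1.42×(-26.1−-37.8) + 217.0 + 0.850×(4.51−-26.1) = 259.63 kJ/kg
Q = 865 kJ/s = 865 kJ/s = 51900 kJ/min
ṁ = Q/Δh = 51900 / 259.63 = 199.9 kg/min

ṁ = 200 kg/min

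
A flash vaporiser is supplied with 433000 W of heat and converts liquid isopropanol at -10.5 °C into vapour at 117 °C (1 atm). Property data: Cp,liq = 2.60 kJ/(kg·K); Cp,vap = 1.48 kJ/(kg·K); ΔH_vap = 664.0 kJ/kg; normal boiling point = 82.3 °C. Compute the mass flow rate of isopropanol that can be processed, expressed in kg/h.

ṁ = 1630 kg/h

Δh = 2.60×(82.3−-10.5) + 664.0 + 1.48×(117−82.3) = 956.64 kJ/kg
Q = 433000 W = 433 kJ/s = 1.5588e+06 kJ/h
ṁ = Q/Δh = 1.5588e+06 / 956.64 = 1629.5 kg/h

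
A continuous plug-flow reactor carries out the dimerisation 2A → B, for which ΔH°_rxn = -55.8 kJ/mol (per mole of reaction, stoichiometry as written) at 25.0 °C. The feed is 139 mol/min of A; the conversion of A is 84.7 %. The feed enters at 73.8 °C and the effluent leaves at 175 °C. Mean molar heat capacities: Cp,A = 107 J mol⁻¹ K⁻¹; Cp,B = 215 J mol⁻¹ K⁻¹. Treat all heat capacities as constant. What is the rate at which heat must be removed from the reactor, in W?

Q_out = 29500 W

Extent of reaction ξ = 0.847 × 139 / 2 = 58.866 mol/min
Reaction term: ξ·ΔH°_rxn = 58.866 × -55.8 = -3284.8 kJ/min
Sensible, feed 73.8→25 °C: -725.8 kJ/min
Outlet flows (mol/min): A 21.267, B 58.866
Sensible, products 25→175 °C: 2239.8 kJ/min
Q = ΔH = -1770.8 kJ/min = -29.513 kW
Heat removed = 29513 W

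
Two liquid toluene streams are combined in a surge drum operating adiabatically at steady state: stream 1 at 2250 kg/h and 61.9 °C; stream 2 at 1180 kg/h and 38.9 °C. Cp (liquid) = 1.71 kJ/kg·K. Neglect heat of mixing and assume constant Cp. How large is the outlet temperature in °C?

Adiabatic, steady state ⇒ Σ ṁᵢCp,ᵢ(T_out − Tᵢ) = 0
T_out = Σ ṁᵢCp,ᵢTᵢ / Σ ṁᵢCp,ᵢ
      = 316650 / 5865.3 = 53.987 °C

T_out = 54.0 °C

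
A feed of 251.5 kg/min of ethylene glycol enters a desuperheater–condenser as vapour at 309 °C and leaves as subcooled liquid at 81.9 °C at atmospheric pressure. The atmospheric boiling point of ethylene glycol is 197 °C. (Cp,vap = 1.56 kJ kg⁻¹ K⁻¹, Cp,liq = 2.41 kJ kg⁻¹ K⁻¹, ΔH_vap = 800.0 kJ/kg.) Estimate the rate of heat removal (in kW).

Q_c = 5250 kW

vapour 309→197 °C: -174.72 kJ/kg
condensation at 197 °C: -800 kJ/kg
liquid 197→81.9 °C: -277.39 kJ/kg
Δh = -174.72 + -800 + -277.39 = -1252.1 kJ/kg
Q = ṁ·Δh = 251.5 kg/min × -1252.1 kJ/kg = -314910 kJ/min
|Q| = 5248.4 kW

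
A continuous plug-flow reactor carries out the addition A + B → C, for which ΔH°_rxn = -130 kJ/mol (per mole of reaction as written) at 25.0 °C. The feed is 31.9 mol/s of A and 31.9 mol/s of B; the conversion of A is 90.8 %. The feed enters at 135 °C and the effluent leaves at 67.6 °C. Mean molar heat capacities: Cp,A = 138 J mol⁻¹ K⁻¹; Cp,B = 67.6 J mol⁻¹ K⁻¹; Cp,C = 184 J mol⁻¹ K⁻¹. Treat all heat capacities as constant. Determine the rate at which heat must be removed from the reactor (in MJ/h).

Q_out = 15200 MJ/h

Extent of reaction ξ = 0.908 × 31.9 = 28.965 mol/s
Reaction term: ξ·ΔH°_rxn = 28.965 × -130 = -3765.5 kJ/s
Sensible, feed 135→25 °C: -721.45 kJ/s
Outlet flows (mol/s): A 2.9348, B 2.9348, C 28.965
Sensible, products 25→67.6 °C: 252.75 kJ/s
Q = ΔH = -4234.2 kJ/s = -4234.2 kW
Heat removed = 15243 MJ/h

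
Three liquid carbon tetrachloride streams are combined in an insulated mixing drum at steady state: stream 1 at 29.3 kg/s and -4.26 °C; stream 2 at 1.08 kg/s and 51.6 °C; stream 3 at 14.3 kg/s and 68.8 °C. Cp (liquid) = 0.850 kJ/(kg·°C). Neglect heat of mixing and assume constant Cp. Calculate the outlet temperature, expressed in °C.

Energy balance with Q = 0: Σ ṁᵢCp,ᵢ(T_out − Tᵢ) = 0
Σ ṁᵢCp,ᵢTᵢ = 29.3×0.850×-4.26 + 1.08×0.850×51.6 + 14.3×0.850×68.8 = 777.54
Σ ṁᵢCp,ᵢ = 29.3×0.850 + 1.08×0.850 + 14.3×0.850 = 37.978
T_out = 777.54 / 37.978 = 20.473 °C

T_out = 20.5 °C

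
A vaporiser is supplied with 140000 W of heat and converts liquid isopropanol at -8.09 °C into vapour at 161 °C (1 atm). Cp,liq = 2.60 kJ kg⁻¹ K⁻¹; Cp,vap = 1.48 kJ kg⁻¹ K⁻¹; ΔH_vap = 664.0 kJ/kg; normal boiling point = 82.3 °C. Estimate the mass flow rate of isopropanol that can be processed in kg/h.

Δh = 2.60×(82.3−-8.09) + 664.0 + 1.48×(161−82.3) = 1015.5 kJ/kg
Q = 140000 W = 140 kJ/s = 504000 kJ/h
ṁ = Q/Δh = 504000 / 1015.5 = 496.31 kg/h

ṁ = 496 kg/h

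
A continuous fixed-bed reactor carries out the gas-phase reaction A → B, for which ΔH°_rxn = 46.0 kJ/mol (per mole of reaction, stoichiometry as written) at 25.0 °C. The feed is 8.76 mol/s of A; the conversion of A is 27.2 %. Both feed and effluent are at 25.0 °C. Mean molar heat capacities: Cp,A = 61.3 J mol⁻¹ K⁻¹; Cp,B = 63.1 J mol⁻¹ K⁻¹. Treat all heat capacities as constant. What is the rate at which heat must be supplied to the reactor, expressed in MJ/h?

Extent of reaction ξ = 0.272 × 8.76 = 2.3827 mol/s
Reaction term: ξ·ΔH°_rxn = 2.3827 × 46.0 = 109.61 kJ/s
Q = ΔH = 109.61 kJ/s = 109.61 kW
Heat supplied = 394.58 MJ/h

Q_in = 395 MJ/h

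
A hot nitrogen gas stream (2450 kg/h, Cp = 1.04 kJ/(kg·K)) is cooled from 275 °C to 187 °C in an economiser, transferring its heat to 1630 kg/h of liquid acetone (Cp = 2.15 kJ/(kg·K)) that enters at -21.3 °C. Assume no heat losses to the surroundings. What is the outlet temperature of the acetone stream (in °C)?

Heat released by hot stream: Q = 2450 × 1.04 × (275 − 187) = 224220 kJ/h
Energy balance on cold side (adiabatic exchanger): Q = ṁ_c·Cp_c·(T_c,out − T_c,in)
T_c,out = -21.3 + 224220/(1630 × 2.15) = 42.682 °C

T_c,out = 42.7 °C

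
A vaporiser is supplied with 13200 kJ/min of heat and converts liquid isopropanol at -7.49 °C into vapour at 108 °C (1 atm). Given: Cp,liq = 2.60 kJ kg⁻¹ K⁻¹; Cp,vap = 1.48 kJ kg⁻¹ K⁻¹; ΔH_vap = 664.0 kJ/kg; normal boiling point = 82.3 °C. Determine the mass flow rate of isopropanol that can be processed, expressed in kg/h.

Δh = 2.60×(82.3−-7.49) + 664.0 + 1.48×(108−82.3) = 935.49 kJ/kg
Q = 13200 kJ/min = 220 kJ/s = 792000 kJ/h
ṁ = Q/Δh = 792000 / 935.49 = 846.62 kg/h

ṁ = 847 kg/h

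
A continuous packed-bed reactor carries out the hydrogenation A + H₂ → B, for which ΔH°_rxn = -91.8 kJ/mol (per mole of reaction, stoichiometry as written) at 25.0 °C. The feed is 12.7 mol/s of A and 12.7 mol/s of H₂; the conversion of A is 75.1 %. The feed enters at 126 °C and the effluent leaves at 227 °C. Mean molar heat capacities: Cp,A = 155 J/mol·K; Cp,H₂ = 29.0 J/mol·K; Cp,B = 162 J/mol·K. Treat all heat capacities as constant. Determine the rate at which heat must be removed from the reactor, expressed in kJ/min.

Q_out = 40900 kJ/min

Extent of reaction ξ = 0.751 × 12.7 = 9.5377 mol/s
Reaction term: ξ·ΔH°_rxn = 9.5377 × -91.8 = -875.56 kJ/s
Sensible, feed 126→25 °C: -236.02 kJ/s
Outlet flows (mol/s): A 3.1623, H₂ 3.1623, B 9.5377
Sensible, products 25→227 °C: 429.65 kJ/s
Q = ΔH = -681.93 kJ/s = -681.93 kW
Heat removed = 40916 kJ/min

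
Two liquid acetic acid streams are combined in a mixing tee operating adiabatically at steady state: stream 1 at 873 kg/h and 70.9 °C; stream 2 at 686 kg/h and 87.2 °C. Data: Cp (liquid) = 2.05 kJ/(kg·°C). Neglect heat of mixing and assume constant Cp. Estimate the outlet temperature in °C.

Energy balance with Q = 0: Σ ṁᵢCp,ᵢ(T_out − Tᵢ) = 0
Σ ṁᵢCp,ᵢTᵢ = 873×2.05×70.9 + 686×2.05×87.2 = 249520
Σ ṁᵢCp,ᵢ = 873×2.05 + 686×2.05 = 3195.9
T_out = 249520 / 3195.9 = 78.072 °C

T_out = 78.1 °C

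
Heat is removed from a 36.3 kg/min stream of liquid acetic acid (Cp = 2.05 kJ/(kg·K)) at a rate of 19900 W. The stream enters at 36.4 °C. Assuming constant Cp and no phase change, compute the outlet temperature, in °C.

T_out = 20.4 °C

Q = 19900 W = 1194 kJ/min
ΔT = Q/(ṁ·Cp) = 1194/(36.3×2.05) = 16.045 K
T_out = 36.4 − 16.045 = 20.355 °C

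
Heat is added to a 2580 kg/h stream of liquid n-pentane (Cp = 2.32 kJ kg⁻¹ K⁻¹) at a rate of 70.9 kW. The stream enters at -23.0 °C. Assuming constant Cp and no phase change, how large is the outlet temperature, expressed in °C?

T_out = 19.6 °C

Q = 70.9 kW = 255240 kJ/h
ΔT = Q/(ṁ·Cp) = 255240/(2580×2.32) = 42.642 K
T_out = -23.0 + 42.642 = 19.642 °C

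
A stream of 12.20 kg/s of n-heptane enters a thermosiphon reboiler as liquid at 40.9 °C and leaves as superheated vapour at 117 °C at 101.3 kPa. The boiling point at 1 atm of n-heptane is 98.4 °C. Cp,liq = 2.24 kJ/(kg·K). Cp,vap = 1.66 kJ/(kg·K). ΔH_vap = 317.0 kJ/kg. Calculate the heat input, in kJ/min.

liquid 40.9→98.4 °C: 128.8 kJ/kg
vaporisation at 98.4 °C: 317 kJ/kg
vapour 98.4→117 °C: 30.876 kJ/kg
Δh = 128.8 + 317 + 30.876 = 476.68 kJ/kg
Q = ṁ·Δh = 12.20 kg/s × 476.68 kJ/kg = 5815.4 kJ/s
|Q| = 5815.4 kW = 348930 kJ/min

Q = 349000 kJ/min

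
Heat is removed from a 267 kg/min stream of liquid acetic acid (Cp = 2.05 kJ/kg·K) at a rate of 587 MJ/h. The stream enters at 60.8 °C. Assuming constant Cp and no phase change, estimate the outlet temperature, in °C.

Q = 587 MJ/h = 9783.3 kJ/min
ΔT = Q/(ṁ·Cp) = 9783.3/(267×2.05) = 17.874 K
T_out = 60.8 − 17.874 = 42.926 °C

T_out = 42.9 °C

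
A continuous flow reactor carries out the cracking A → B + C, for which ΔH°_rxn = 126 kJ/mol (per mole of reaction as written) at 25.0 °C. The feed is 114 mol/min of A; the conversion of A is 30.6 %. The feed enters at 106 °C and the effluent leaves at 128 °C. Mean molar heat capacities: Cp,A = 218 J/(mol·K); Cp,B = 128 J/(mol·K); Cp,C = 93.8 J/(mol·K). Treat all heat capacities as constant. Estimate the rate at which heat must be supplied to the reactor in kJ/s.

Q_in = 82.6 kJ/s

Extent of reaction ξ = 0.306 × 114 = 34.884 mol/min
Reaction term: ξ·ΔH°_rxn = 34.884 × 126 = 4395.4 kJ/min
Sensible, feed 106→25 °C: -2013 kJ/min
Outlet flows (mol/min): A 79.116, B 34.884, C 34.884
Sensible, products 25→128 °C: 2573.4 kJ/min
Q = ΔH = 4955.8 kJ/min = 82.596 kW
Heat supplied = 82.596 kJ/s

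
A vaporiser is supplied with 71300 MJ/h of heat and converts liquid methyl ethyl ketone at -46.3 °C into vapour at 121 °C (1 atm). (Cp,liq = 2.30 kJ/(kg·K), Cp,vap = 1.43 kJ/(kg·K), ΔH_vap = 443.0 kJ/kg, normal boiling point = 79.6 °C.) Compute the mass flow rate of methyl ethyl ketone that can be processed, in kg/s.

ṁ = 25.0 kg/s

Δh = 2.30×(79.6−-46.3) + 443.0 + 1.43×(121−79.6) = 791.77 kJ/kg
Q = 71300 MJ/h = 19806 kJ/s = 19806 kJ/s
ṁ = Q/Δh = 19806 / 791.77 = 25.014 kg/s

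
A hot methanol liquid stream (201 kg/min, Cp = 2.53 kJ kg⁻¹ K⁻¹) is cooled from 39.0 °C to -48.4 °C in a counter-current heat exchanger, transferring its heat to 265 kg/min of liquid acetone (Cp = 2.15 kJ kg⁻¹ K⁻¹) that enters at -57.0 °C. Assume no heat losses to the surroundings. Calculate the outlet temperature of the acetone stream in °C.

Heat released by hot stream: Q = 201 × 2.53 × (39.0 − -48.4) = 44446 kJ/min
Energy balance on cold side (adiabatic exchanger): Q = ṁ_c·Cp_c·(T_c,out − T_c,in)
T_c,out = -57.0 + 44446/(265 × 2.15) = 21.009 °C

T_c,out = 21.0 °C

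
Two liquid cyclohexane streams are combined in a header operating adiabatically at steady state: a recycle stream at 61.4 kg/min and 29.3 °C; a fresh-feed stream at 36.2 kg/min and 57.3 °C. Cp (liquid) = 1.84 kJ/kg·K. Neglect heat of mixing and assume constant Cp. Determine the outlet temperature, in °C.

T_out = 39.7 °C

Energy balance with Q = 0: Σ ṁᵢCp,ᵢ(T_out − Tᵢ) = 0
T_out = Σ ṁᵢCp,ᵢTᵢ / Σ ṁᵢCp,ᵢ
      = 7126.8 / 179.58 = 39.685 °C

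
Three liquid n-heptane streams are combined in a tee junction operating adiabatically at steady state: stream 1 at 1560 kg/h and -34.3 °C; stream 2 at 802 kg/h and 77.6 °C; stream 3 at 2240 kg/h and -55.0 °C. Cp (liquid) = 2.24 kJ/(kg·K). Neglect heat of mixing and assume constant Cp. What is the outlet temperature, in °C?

T_out = -24.9 °C

Adiabatic, steady state ⇒ Σ ṁᵢCp,ᵢ(T_out − Tᵢ) = 0
Σ ṁᵢCp,ᵢTᵢ = 1560×2.24×-34.3 + 802×2.24×77.6 + 2240×2.24×-55.0 = -256420
Σ ṁᵢCp,ᵢ = 1560×2.24 + 802×2.24 + 2240×2.24 = 10308
T_out = -256420 / 10308 = -24.875 °C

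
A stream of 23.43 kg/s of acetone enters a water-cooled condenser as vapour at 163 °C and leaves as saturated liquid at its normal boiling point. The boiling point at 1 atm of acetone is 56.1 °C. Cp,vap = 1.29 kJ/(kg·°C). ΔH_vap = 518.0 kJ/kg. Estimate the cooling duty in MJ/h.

Q_c = 55300 MJ/h

vapour 163→56.1 °C: -137.9 kJ/kg
condensation at 56.1 °C: -518 kJ/kg
Δh = -137.9 + -518 = -655.9 kJ/kg
Q = ṁ·Δh = 23.43 kg/s × -655.9 kJ/kg = -15368 kJ/s
|Q| = 15368 kW = 55324 MJ/h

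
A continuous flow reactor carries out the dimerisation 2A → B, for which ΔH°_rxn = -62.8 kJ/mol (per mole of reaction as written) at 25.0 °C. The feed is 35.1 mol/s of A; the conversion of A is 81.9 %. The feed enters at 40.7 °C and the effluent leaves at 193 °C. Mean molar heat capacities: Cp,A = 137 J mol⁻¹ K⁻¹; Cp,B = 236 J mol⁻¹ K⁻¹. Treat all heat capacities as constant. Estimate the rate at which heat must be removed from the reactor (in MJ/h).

Extent of reaction ξ = 0.819 × 35.1 / 2 = 14.373 mol/s
Reaction term: ξ·ΔH°_rxn = 14.373 × -62.8 = -902.65 kJ/s
Sensible, feed 40.7→25 °C: -75.497 kJ/s
Outlet flows (mol/s): A 6.3531, B 14.373
Sensible, products 25→193 °C: 716.1 kJ/s
Q = ΔH = -262.05 kJ/s = -262.05 kW
Heat removed = 943.37 MJ/h

Q_out = 943 MJ/h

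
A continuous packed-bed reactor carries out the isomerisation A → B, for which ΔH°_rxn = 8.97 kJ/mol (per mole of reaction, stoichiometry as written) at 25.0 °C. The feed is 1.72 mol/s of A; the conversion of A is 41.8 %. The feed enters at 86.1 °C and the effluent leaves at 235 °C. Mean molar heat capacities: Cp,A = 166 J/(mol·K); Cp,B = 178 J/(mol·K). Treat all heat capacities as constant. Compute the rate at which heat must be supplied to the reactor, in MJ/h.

Q_in = 183 MJ/h

Extent of reaction ξ = 0.418 × 1.72 = 0.71896 mol/s
Reaction term: ξ·ΔH°_rxn = 0.71896 × 8.97 = 6.4491 kJ/s
Sensible, feed 86.1→25 °C: -17.445 kJ/s
Outlet flows (mol/s): A 1.001, B 0.71896
Sensible, products 25→235 °C: 61.771 kJ/s
Q = ΔH = 50.775 kJ/s = 50.775 kW
Heat supplied = 182.79 MJ/h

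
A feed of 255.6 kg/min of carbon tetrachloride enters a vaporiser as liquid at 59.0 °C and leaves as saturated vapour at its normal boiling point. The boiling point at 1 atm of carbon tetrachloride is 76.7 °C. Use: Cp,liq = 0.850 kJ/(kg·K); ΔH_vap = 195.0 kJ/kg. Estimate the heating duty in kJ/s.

liquid 59.0→76.7 °C: 15.045 kJ/kg
vaporisation at 76.7 °C: 195 kJ/kg
Δh = 15.045 + 195 = 210.05 kJ/kg
Q = ṁ·Δh = 255.6 kg/min × 210.05 kJ/kg = 53688 kJ/min
|Q| = 894.79 kW

Q = 895 kJ/s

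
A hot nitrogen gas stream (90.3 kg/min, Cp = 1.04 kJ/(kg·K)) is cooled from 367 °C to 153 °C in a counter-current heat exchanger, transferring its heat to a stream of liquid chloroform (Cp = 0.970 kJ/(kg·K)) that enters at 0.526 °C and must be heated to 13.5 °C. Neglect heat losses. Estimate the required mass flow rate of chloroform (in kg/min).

Heat released by hot stream: Q = 90.3 × 1.04 × (367 − 153) = 20097 kJ/min
Energy balance on cold side (adiabatic exchanger): Q = ṁ_c·Cp_c·(T_c,out − T_c,in)
ṁ_c = 20097 / [0.970 × (13.5 − 0.526)] = 1596.9 kg/min

ṁ_c = 1600 kg/min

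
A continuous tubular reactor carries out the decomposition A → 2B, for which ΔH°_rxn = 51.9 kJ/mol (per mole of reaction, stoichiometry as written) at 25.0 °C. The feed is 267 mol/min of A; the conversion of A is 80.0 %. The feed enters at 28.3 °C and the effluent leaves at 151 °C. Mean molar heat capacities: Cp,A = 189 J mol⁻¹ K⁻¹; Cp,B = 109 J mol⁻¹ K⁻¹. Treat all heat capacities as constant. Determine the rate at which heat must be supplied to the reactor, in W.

Q_in = 301000 W

Extent of reaction ξ = 0.800 × 267 = 213.6 mol/min
Reaction term: ξ·ΔH°_rxn = 213.6 × 51.9 = 11086 kJ/min
Sensible, feed 28.3→25 °C: -166.53 kJ/min
Outlet flows (mol/min): A 53.4, B 427.2
Sensible, products 25→151 °C: 7138.8 kJ/min
Q = ΔH = 18058 kJ/min = 300.97 kW
Heat supplied = 300970 W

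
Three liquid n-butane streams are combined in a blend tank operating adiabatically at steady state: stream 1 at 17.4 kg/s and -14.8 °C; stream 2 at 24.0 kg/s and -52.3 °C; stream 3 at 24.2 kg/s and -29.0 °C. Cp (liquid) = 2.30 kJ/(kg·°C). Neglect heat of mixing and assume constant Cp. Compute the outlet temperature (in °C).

T_out = -33.8 °C

Adiabatic, steady state ⇒ Σ ṁᵢCp,ᵢ(T_out − Tᵢ) = 0
T_out = Σ ṁᵢCp,ᵢTᵢ / Σ ṁᵢCp,ᵢ
      = -5093.4 / 150.88 = -33.758 °C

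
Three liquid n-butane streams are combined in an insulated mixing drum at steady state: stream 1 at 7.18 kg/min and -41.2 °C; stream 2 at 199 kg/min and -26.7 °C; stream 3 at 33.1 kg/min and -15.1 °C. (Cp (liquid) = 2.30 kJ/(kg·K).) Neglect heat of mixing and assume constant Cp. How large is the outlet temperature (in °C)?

Adiabatic, steady state ⇒ Σ ṁᵢCp,ᵢ(T_out − Tᵢ) = 0
Σ ṁᵢCp,ᵢTᵢ = 7.18×2.30×-41.2 + 199×2.30×-26.7 + 33.1×2.30×-15.1 = -14051
Σ ṁᵢCp,ᵢ = 7.18×2.30 + 199×2.30 + 33.1×2.30 = 550.34
T_out = -14051 / 550.34 = -25.53 °C

T_out = -25.5 °C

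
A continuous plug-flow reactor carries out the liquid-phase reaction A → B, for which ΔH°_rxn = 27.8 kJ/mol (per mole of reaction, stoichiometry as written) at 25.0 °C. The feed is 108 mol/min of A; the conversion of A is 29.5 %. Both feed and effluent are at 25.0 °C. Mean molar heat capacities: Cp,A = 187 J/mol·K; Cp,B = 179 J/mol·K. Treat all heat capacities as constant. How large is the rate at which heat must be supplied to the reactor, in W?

Q_in = 14800 W

Extent of reaction ξ = 0.295 × 108 = 31.86 mol/min
Reaction term: ξ·ΔH°_rxn = 31.86 × 27.8 = 885.71 kJ/min
Q = ΔH = 885.71 kJ/min = 14.762 kW
Heat supplied = 14762 W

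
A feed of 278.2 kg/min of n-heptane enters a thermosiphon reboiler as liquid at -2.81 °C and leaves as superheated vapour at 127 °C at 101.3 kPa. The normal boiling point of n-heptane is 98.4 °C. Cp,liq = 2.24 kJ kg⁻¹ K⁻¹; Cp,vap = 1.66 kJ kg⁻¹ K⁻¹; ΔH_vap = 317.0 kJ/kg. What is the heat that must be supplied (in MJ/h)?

liquid -2.81→98.4 °C: 226.71 kJ/kg
vaporisation at 98.4 °C: 317 kJ/kg
vapour 98.4→127 °C: 47.476 kJ/kg
Δh = 226.71 + 317 + 47.476 = 591.19 kJ/kg
Q = ṁ·Δh = 278.2 kg/min × 591.19 kJ/kg = 164470 kJ/min
|Q| = 2741.1 kW = 9868.1 MJ/h

Q = 9870 MJ/h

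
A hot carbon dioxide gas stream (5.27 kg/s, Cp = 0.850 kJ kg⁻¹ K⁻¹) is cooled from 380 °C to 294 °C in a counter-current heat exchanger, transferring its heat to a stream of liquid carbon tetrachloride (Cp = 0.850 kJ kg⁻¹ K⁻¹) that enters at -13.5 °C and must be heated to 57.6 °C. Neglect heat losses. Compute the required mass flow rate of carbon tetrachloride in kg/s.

Heat released by hot stream: Q = 5.27 × 0.850 × (380 − 294) = 385.24 kJ/s
Energy balance on cold side (adiabatic exchanger): Q = ṁ_c·Cp_c·(T_c,out − T_c,in)
ṁ_c = 385.24 / [0.850 × (57.6 − -13.5)] = 6.3744 kg/s

ṁ_c = 6.37 kg/s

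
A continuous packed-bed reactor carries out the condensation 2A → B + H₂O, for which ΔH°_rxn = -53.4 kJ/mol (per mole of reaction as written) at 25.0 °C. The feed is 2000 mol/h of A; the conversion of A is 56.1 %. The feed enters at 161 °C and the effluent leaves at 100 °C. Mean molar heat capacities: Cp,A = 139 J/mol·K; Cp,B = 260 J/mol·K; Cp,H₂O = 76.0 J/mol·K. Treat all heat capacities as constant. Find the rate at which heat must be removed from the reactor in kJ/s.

Extent of reaction ξ = 0.561 × 2000 / 2 = 561 mol/h
Reaction term: ξ·ΔH°_rxn = 561 × -53.4 = -29957 kJ/h
Sensible, feed 161→25 °C: -37808 kJ/h
Outlet flows (mol/h): A 878, B 561, H₂O 561
Sensible, products 25→100 °C: 23290 kJ/h
Q = ΔH = -44475 kJ/h = -12.354 kW
Heat removed = 12.354 kJ/s

Q_out = 12.4 kJ/s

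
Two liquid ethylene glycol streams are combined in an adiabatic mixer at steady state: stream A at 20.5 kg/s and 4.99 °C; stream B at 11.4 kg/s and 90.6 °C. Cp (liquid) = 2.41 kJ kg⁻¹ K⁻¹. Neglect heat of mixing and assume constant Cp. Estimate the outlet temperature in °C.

Energy balance with Q = 0: Σ ṁᵢCp,ᵢ(T_out − Tᵢ) = 0
T_out = Σ ṁᵢCp,ᵢTᵢ / Σ ṁᵢCp,ᵢ
      = 2735.7 / 76.879 = 35.584 °C

T_out = 35.6 °C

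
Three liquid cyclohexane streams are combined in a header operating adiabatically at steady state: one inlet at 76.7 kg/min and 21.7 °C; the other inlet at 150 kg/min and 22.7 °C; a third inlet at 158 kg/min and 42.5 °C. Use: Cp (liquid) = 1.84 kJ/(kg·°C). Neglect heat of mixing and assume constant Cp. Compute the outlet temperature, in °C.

No heat crosses the boundary, so H_out = H_in.
Σ ṁᵢCp,ᵢTᵢ = 76.7×1.84×21.7 + 150×1.84×22.7 + 158×1.84×42.5 = 21683
Σ ṁᵢCp,ᵢ = 76.7×1.84 + 150×1.84 + 158×1.84 = 707.85
T_out = 21683 / 707.85 = 30.633 °C

T_out = 30.6 °C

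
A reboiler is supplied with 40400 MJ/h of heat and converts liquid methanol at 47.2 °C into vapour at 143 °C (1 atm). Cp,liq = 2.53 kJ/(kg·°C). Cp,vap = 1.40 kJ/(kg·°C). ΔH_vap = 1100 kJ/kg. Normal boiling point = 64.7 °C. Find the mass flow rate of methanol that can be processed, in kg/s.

ṁ = 8.95 kg/s

Δh = 2.53×(64.7−47.2) + 1100 + 1.40×(143−64.7) = 1253.9 kJ/kg
Q = 40400 MJ/h = 11222 kJ/s = 11222 kJ/s
ṁ = Q/Δh = 11222 / 1253.9 = 8.9499 kg/s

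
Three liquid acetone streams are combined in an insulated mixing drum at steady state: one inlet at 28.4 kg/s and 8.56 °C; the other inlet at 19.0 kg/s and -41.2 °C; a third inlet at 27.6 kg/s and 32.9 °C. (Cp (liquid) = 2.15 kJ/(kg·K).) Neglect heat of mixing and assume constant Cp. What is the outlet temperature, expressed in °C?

Energy balance with Q = 0: Σ ṁᵢCp,ᵢ(T_out − Tᵢ) = 0
Σ ṁᵢCp,ᵢTᵢ = 28.4×2.15×8.56 + 19.0×2.15×-41.2 + 27.6×2.15×32.9 = 791.94
Σ ṁᵢCp,ᵢ = 28.4×2.15 + 19.0×2.15 + 27.6×2.15 = 161.25
T_out = 791.94 / 161.25 = 4.9113 °C

T_out = 4.91 °C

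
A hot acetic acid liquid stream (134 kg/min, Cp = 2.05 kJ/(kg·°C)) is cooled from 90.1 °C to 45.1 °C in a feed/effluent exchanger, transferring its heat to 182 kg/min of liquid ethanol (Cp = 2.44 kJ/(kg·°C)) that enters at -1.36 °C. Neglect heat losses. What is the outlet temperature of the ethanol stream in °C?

T_c,out = 26.5 °C

Heat released by hot stream: Q = 134 × 2.05 × (90.1 − 45.1) = 12361 kJ/min
Energy balance on cold side (adiabatic exchanger): Q = ṁ_c·Cp_c·(T_c,out − T_c,in)
T_c,out = -1.36 + 12361/(182 × 2.44) = 26.476 °C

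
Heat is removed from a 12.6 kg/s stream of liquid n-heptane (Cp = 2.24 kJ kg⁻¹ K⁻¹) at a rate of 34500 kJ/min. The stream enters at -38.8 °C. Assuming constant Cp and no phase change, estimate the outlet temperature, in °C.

T_out = -59.2 °C

Q = 34500 kJ/min = 575 kJ/s
ΔT = Q/(ṁ·Cp) = 575/(12.6×2.24) = 20.373 K
T_out = -38.8 − 20.373 = -59.173 °C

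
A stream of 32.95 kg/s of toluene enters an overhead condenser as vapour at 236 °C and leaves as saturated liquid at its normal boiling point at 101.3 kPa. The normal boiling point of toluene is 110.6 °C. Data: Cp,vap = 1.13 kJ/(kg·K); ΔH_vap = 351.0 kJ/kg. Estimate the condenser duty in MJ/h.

vapour 236→110.6 °C: -141.7 kJ/kg
condensation at 110.6 °C: -351 kJ/kg
Δh = -141.7 + -351 = -492.7 kJ/kg
Q = ṁ·Δh = 32.95 kg/s × -492.7 kJ/kg = -16235 kJ/s
|Q| = 16235 kW = 58444 MJ/h

Q_c = 58400 MJ/h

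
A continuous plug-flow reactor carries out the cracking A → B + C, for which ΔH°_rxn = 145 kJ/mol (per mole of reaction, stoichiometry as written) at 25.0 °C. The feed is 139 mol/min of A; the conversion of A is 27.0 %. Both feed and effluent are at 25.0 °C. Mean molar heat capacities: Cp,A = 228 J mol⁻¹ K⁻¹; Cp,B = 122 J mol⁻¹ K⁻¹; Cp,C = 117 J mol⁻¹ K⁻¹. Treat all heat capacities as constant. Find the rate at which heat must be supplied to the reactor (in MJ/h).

Q_in = 327 MJ/h

Extent of reaction ξ = 0.270 × 139 = 37.53 mol/min
Reaction term: ξ·ΔH°_rxn = 37.53 × 145 = 5441.9 kJ/min
Q = ΔH = 5441.9 kJ/min = 90.698 kW
Heat supplied = 326.51 MJ/h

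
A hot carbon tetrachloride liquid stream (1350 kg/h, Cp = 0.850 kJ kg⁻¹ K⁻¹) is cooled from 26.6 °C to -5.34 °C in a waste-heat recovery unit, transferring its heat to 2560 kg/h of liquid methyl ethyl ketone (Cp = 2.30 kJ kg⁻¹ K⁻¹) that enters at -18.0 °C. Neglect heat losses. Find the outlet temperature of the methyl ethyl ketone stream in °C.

Heat released by hot stream: Q = 1350 × 0.850 × (26.6 − -5.34) = 36651 kJ/h
Energy balance on cold side (adiabatic exchanger): Q = ṁ_c·Cp_c·(T_c,out − T_c,in)
T_c,out = -18.0 + 36651/(2560 × 2.30) = -11.775 °C

T_c,out = -11.8 °C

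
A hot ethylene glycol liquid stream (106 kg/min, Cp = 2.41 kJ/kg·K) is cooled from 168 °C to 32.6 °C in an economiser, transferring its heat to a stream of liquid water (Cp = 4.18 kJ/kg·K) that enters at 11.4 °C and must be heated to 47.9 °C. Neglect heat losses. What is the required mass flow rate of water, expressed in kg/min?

Heat released by hot stream: Q = 106 × 2.41 × (168 − 32.6) = 34589 kJ/min
Energy balance on cold side (adiabatic exchanger): Q = ṁ_c·Cp_c·(T_c,out − T_c,in)
ṁ_c = 34589 / [4.18 × (47.9 − 11.4)] = 226.71 kg/min

ṁ_c = 227 kg/min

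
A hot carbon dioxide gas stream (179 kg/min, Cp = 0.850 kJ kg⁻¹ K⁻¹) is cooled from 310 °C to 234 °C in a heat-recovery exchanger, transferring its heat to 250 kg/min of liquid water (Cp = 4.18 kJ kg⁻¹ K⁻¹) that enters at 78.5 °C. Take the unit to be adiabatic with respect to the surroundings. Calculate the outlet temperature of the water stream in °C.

T_c,out = 89.6 °C

Heat released by hot stream: Q = 179 × 0.850 × (310 − 234) = 11563 kJ/min
Energy balance on cold side (adiabatic exchanger): Q = ṁ_c·Cp_c·(T_c,out − T_c,in)
T_c,out = 78.5 + 11563/(250 × 4.18) = 89.565 °C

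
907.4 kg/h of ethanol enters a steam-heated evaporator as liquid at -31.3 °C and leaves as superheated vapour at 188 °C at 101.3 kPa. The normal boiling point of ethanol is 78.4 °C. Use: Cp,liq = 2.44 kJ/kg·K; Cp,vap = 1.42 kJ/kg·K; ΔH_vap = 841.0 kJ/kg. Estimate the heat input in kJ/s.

liquid -31.3→78.4 °C: 267.67 kJ/kg
vaporisation at 78.4 °C: 841 kJ/kg
vapour 78.4→188 °C: 155.63 kJ/kg
Δh = 267.67 + 841 + 155.63 = 1264.3 kJ/kg
Q = ṁ·Δh = 907.4 kg/h × 1264.3 kJ/kg = 1.1472e+06 kJ/h
|Q| = 318.67 kW

Q = 319 kJ/s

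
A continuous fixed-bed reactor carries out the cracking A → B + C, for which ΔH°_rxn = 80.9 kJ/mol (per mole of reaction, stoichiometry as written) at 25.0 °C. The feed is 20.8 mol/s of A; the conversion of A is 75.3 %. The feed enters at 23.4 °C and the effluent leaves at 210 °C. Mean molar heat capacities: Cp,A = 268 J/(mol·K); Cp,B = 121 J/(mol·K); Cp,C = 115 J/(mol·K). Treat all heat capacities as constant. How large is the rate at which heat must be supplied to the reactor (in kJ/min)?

Q_in = 133000 kJ/min

Extent of reaction ξ = 0.753 × 20.8 = 15.662 mol/s
Reaction term: ξ·ΔH°_rxn = 15.662 × 80.9 = 1267.1 kJ/s
Sensible, feed 23.4→25 °C: 8.919 kJ/s
Outlet flows (mol/s): A 5.1376, B 15.662, C 15.662
Sensible, products 25→210 °C: 938.54 kJ/s
Q = ΔH = 2214.5 kJ/s = 2214.5 kW
Heat supplied = 132870 kJ/min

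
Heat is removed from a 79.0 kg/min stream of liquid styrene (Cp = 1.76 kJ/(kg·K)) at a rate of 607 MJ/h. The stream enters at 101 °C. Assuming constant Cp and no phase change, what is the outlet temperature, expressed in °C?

Q = 607 MJ/h = 10117 kJ/min
ΔT = Q/(ṁ·Cp) = 10117/(79.0×1.76) = 72.761 K
T_out = 101 − 72.761 = 28.239 °C

T_out = 28.2 °C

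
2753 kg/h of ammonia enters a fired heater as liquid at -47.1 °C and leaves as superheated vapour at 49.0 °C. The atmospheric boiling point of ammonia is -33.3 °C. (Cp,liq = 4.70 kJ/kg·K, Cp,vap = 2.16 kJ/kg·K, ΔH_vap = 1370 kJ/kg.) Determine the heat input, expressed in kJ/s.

liquid -47.1→-33.3 °C: 64.86 kJ/kg
vaporisation at -33.3 °C: 1370 kJ/kg
vapour -33.3→49.0 °C: 177.77 kJ/kg
Δh = 64.86 + 1370 + 177.77 = 1612.6 kJ/kg
Q = ṁ·Δh = 2753 kg/h × 1612.6 kJ/kg = 4.4396e+06 kJ/h
|Q| = 1233.2 kW

Q = 1230 kJ/s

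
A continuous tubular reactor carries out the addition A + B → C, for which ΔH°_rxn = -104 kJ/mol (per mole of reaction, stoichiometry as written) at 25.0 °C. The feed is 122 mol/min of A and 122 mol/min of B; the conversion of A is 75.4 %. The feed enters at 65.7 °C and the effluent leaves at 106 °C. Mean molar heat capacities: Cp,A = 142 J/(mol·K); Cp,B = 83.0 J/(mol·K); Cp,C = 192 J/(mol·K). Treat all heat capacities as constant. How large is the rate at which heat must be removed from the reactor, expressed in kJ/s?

Extent of reaction ξ = 0.754 × 122 = 91.988 mol/min
Reaction term: ξ·ΔH°_rxn = 91.988 × -104 = -9566.8 kJ/min
Sensible, feed 65.7→25 °C: -1117.2 kJ/min
Outlet flows (mol/min): A 30.012, B 30.012, C 91.988
Sensible, products 25→106 °C: 1977.6 kJ/min
Q = ΔH = -8706.4 kJ/min = -145.11 kW
Heat removed = 145.11 kJ/s

Q_out = 145 kJ/s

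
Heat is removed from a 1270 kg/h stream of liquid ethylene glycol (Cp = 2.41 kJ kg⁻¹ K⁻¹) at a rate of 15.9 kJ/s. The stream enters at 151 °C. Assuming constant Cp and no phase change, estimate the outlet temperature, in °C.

T_out = 132 °C

Q = 15.9 kJ/s = 57240 kJ/h
ΔT = Q/(ṁ·Cp) = 57240/(1270×2.41) = 18.702 K
T_out = 151 − 18.702 = 132.3 °C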